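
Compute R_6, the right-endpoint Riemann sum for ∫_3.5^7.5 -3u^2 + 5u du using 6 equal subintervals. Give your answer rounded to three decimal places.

-307.222

Δu = (7.5 − 3.5)/6 = 2/3.
Right endpoints: 25/6, 29/6, 5.5, 37/6, 41/6, 7.5.
f(25/6) = -31.25, f(29/6) = -551/12, f(5.5) = -63.25, f(37/6) = -83.25, f(41/6) = -1271/12, f(7.5) = -131.25.
Sum = Δu · [f(25/6) + f(29/6) + f(5.5) + ...].
Sum ≈ -307.222.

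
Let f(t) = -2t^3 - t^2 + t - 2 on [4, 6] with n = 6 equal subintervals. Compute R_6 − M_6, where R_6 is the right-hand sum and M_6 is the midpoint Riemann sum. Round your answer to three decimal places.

-55.389

R_6 ≈ -619.48148.
M_6 ≈ -564.09259.
R_6 − M_6 ≈ -55.389.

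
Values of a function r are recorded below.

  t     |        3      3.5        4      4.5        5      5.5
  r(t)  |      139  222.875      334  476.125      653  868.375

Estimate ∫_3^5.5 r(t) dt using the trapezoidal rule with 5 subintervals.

1094.84375

Δt = 0.5.
T_5 = (0.5/2)·[139 + 2·222.875 + 2·334 + 2·476.125 + 2·653 + 868.375] = 1094.84375.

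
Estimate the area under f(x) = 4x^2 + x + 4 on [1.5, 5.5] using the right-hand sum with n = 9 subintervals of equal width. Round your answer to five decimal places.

273.63786

Δx = (5.5 − 1.5)/9 = 4/9.
Right endpoints: 35/18, 43/18, 17/6, 59/18, 67/18, 25/6, 83/18, 91/18, 5.5.
f(35/18) = 3413/162, f(43/18) = 4733/162, f(17/6) = 701/18, f(59/18) = 8141/162, f(67/18) = 10229/162, f(25/6) = 1397/18, f(83/18) = 15173/162, f(91/18) = 18029/162, f(5.5) = 130.5.
Sum = Δx · [f(35/18) + f(43/18) + f(17/6) + ...].
Sum ≈ 273.63786.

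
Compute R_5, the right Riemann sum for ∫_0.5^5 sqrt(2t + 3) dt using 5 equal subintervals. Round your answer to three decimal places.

13.665

Δt = (5 − 0.5)/5 = 0.9.
Right endpoints: 1.4, 2.3, 3.2, 4.1, 5.
f(1.4) ≈ 2.408, f(2.3) ≈ 2.757, f(3.2) ≈ 3.066, f(4.1) ≈ 3.347, f(5) ≈ 3.606.
Sum = Δt · [f(1.4) + f(2.3) + f(3.2) + f(4.1) + f(5)].
Sum ≈ 13.665.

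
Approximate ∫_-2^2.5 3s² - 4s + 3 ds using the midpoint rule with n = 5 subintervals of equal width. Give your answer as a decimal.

31.71375

Δs = (2.5 − (-2))/5 = 0.9.
Midpoints: -1.55, -0.65, 0.25, 1.15, 2.05.
f(-1.55) = 16.4075, f(-0.65) = 6.8675, f(0.25) = 2.1875, f(1.15) = 2.3675, f(2.05) = 7.4075.
Sum = Δs · [f(-1.55) + f(-0.65) + f(0.25) + f(1.15) + f(2.05)].
Sum = 31.71375.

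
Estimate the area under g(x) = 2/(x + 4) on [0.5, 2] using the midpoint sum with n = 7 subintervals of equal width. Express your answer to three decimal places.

0.575

Δx = (2 − 0.5)/7 = 3/14.
Midpoints: 17/28, 23/28, 29/28, 1.25, 41/28, 47/28, 53/28.
g(17/28) = 56/129, g(23/28) = 56/135, g(29/28) = 56/141, g(1.25) = 8/21, g(41/28) = 56/153, g(47/28) = 56/159, g(53/28) = 56/165.
Sum = Δx · [g(17/28) + g(23/28) + g(29/28) + ...].
Sum ≈ 0.575.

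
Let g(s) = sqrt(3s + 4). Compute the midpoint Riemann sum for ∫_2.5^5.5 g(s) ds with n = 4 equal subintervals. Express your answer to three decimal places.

Δs = (5.5 − 2.5)/4 = 0.75.
Midpoints: 2.875, 3.625, 4.375, 5.125.
g(2.875) ≈ 3.553, g(3.625) ≈ 3.857, g(4.375) ≈ 4.138, g(5.125) ≈ 4.402.
Sum = Δs · [g(2.875) + g(3.625) + g(4.375) + g(5.125)].
Sum ≈ 11.962.

11.962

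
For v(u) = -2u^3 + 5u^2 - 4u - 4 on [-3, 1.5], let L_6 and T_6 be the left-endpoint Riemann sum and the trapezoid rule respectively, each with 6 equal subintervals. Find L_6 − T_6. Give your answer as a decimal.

42.1875

L_6 = 130.2890625.
T_6 = 88.1015625.
L_6 − T_6 = 42.1875.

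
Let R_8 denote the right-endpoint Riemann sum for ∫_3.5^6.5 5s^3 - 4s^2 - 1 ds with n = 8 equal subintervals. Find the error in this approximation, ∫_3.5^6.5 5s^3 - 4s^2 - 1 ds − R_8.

Exact integral: ∫_3.5^6.5 f(s) ds = 1731.75.
R_8 = 1931.5078125.
Error = 1731.75 − 1931.5078125 = -199.7578125.

-199.7578125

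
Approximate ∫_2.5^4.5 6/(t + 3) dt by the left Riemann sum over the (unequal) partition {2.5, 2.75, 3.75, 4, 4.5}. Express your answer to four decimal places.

Subinterval widths: 0.25, 1, 0.25, 0.5.
Left endpoints: 2.5, 2.75, 3.75, 4.
f(2.5) = 12/11, f(2.75) = 24/23, f(3.75) = 8/9, f(4) = 6/7.
Sum = Σ Δt_i · f(t_i).
Sum ≈ 1.9670.

1.9670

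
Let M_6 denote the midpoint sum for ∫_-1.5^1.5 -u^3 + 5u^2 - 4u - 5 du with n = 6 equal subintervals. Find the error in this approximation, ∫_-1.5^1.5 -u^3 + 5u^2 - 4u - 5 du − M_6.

Exact integral: ∫_-1.5^1.5 f(u) du = -3.75.
M_6 = -4.0625.
Error = -3.75 − (-4.0625) = 0.3125.

0.3125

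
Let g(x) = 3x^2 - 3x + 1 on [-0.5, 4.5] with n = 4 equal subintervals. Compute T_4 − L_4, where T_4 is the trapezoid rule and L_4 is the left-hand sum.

28.125

T_4 = 70.15625.
L_4 = 42.03125.
T_4 − L_4 = 28.125.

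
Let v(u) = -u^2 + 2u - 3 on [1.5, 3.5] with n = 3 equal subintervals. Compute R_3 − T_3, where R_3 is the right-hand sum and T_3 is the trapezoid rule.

R_3 ≈ -11.31481.
T_3 ≈ -9.31481.
R_3 − T_3 = -2.

-2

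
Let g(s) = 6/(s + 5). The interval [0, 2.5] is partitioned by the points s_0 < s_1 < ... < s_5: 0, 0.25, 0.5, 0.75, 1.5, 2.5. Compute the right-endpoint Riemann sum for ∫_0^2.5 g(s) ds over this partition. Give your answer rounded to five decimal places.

Subinterval widths: 0.25, 0.25, 0.25, 0.75, 1.
Right endpoints: 0.25, 0.5, 0.75, 1.5, 2.5.
g(0.25) = 8/7, g(0.5) = 12/11, g(0.75) = 24/23, g(1.5) = 12/13, g(2.5) = 0.8.
Sum = Σ Δs_i · g(s_i).
Sum ≈ 2.31162.

2.31162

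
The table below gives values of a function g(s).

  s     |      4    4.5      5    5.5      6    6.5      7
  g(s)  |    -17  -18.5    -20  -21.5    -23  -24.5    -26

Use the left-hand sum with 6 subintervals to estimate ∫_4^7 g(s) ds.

-62.25

Δs = 0.5.
Sum = 0.5·[(-17) + (-18.5) + (-20) + (-21.5) + (-23) + (-24.5)] = -62.25.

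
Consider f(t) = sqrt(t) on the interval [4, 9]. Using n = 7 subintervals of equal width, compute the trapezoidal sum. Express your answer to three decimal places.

Δt = (9 − 4)/7 = 5/7.
f(4) ≈ 2.000, f(33/7) ≈ 2.171, f(38/7) ≈ 2.330, f(43/7) ≈ 2.478, f(48/7) ≈ 2.619, f(53/7) ≈ 2.752, f(58/7) ≈ 2.878, f(9) ≈ 3.000.
T_7 = (Δt/2)·[f(t_0) + 2f(t_1) + ... + 2f(t_{6}) + f(t_7)].
Sum ≈ 12.663.

12.663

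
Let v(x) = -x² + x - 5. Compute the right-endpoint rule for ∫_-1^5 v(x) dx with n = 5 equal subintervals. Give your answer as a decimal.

-72.24

Δx = (5 − (-1))/5 = 1.2.
Right endpoints: 0.2, 1.4, 2.6, 3.8, 5.
v(0.2) = -4.84, v(1.4) = -5.56, v(2.6) = -9.16, v(3.8) = -15.64, v(5) = -25.
Sum = Δx · [v(0.2) + v(1.4) + v(2.6) + v(3.8) + v(5)].
Sum = -72.24.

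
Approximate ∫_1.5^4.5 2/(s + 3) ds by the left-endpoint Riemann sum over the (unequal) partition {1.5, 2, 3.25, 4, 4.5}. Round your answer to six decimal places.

Subinterval widths: 0.5, 1.25, 0.75, 0.5.
Left endpoints: 1.5, 2, 3.25, 4.
f(1.5) = 4/9, f(2) = 0.4, f(3.25) = 0.32, f(4) = 2/7.
Sum = Σ Δs_i · f(s_i).
Sum ≈ 1.105079.

1.105079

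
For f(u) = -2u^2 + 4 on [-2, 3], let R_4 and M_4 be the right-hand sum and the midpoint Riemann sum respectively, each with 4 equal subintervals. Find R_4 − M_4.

-10.15625

R_4 = -12.1875.
M_4 = -2.03125.
R_4 − M_4 = -10.15625.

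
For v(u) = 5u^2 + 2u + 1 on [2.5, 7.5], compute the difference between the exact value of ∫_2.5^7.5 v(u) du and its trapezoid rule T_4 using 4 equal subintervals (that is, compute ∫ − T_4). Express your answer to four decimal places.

Exact integral: ∫_2.5^7.5 v(u) du ≈ 732.083333.
T_4 = 738.59375.
Error ≈ 732.083333 − 738.59375 ≈ -6.5104.

-6.5104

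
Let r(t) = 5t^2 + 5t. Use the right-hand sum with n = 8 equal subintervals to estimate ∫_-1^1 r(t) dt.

Δt = (1 − (-1))/8 = 0.25.
Right endpoints: -0.75, -0.5, -0.25, 0, 0.25, 0.5, 0.75, 1.
r(-0.75) = -0.9375, r(-0.5) = -1.25, r(-0.25) = -0.9375, r(0) = 0, r(0.25) = 1.5625, r(0.5) = 3.75, r(0.75) = 6.5625, r(1) = 10.
Sum = Δt · [r(-0.75) + r(-0.5) + r(-0.25) + ...].
Sum = 4.6875.

4.6875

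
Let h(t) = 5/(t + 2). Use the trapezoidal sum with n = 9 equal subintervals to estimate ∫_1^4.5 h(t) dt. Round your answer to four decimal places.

3.8714

Δt = (4.5 − 1)/9 = 7/18.
h(1) = 5/3, h(25/18) = 90/61, h(16/9) = 45/34, h(13/6) = 1.2, h(23/9) = 45/41, h(53/18) = 90/89, h(10/3) = 0.9375, h(67/18) = 90/103, h(37/9) = 9/11, h(4.5) = 10/13.
T_9 = (Δt/2)·[h(t_0) + 2h(t_1) + ... + 2h(t_{8}) + h(t_9)].
Sum ≈ 3.8714.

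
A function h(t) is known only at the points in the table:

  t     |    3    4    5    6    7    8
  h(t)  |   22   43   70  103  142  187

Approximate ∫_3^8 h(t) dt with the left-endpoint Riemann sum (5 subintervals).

Δt = 1.
Sum = 1·[22 + 43 + 70 + 103 + 142] = 380.

380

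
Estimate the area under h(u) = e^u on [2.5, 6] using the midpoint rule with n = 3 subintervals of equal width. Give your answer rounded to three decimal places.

Δu = (6 − 2.5)/3 = 7/6.
Midpoints: 37/12, 4.25, 65/12.
h(37/12) ≈ 21.831, h(4.25) ≈ 70.105, h(65/12) ≈ 225.127.
Sum = Δu · [h(37/12) + h(4.25) + h(65/12)].
Sum ≈ 369.908.

369.908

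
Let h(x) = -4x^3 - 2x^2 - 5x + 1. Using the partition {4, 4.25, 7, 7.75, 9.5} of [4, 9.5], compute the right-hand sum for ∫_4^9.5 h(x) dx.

-12140.59375

Subinterval widths: 0.25, 2.75, 0.75, 1.75.
Right endpoints: 4.25, 7, 7.75, 9.5.
h(4.25) = -363.4375, h(7) = -1504, h(7.75) = -2019.8125, h(9.5) = -3656.5.
Sum = Σ Δx_i · h(x_i).
Sum = -12140.59375.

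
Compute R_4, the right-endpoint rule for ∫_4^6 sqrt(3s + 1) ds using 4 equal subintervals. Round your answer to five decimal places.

Δs = (6 − 4)/4 = 0.5.
Right endpoints: 4.5, 5, 5.5, 6.
f(4.5) ≈ 3.80789, f(5) ≈ 4.00000, f(5.5) ≈ 4.18330, f(6) ≈ 4.35890.
Sum = Δs · [f(4.5) + f(5) + f(5.5) + f(6)].
Sum ≈ 8.17504.

8.17504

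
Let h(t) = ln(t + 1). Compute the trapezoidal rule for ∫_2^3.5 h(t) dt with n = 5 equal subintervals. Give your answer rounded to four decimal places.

Δt = (3.5 − 2)/5 = 0.3.
h(2) ≈ 1.0986, h(2.3) ≈ 1.1939, h(2.6) ≈ 1.2809, h(2.9) ≈ 1.3610, h(3.2) ≈ 1.4351, h(3.5) ≈ 1.5041.
T_5 = (Δt/2)·[h(t_0) + 2h(t_1) + ... + 2h(t_{4}) + h(t_5)].
Sum ≈ 1.9717.

1.9717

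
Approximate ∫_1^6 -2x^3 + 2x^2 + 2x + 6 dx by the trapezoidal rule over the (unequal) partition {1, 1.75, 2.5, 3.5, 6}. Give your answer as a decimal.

-512.0390625

Subinterval widths: 0.75, 0.75, 1, 2.5.
f(1) = 8, f(1.75) = 4.90625, f(2.5) = -7.75, f(3.5) = -48.25, f(6) = -342.
On each subinterval the trapezoid contributes (Δx_i/2)·[f(x_{i-1}) + f(x_i)].
Sum = -512.0390625.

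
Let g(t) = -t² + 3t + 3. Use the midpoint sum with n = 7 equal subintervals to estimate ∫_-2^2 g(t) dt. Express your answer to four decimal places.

6.7755

Δt = (2 − (-2))/7 = 4/7.
Midpoints: -12/7, -8/7, -4/7, 0, 4/7, 8/7, 12/7.
g(-12/7) = -249/49, g(-8/7) = -85/49, g(-4/7) = 47/49, g(0) = 3, g(4/7) = 215/49, g(8/7) = 251/49, g(12/7) = 255/49.
Sum = Δt · [g(-12/7) + g(-8/7) + g(-4/7) + ...].
Sum ≈ 6.7755.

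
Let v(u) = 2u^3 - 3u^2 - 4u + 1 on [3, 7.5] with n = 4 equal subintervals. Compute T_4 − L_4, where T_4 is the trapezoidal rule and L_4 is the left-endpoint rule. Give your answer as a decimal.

T_4 ≈ 1083.708984.
L_4 ≈ 729.333984.
T_4 − L_4 = 354.375.

354.375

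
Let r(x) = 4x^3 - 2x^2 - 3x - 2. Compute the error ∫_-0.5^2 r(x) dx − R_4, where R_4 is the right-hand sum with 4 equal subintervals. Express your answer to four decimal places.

Exact integral: ∫_-0.5^2 r(x) dx ≈ -0.104167.
R_4 = 6.50390625.
Error ≈ -0.104167 − 6.50390625 ≈ -6.6081.

-6.6081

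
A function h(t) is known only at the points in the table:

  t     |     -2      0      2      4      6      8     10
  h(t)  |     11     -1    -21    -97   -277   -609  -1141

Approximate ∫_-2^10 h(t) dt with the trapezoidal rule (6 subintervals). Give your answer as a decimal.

-3140

Δt = 2.
T_6 = (2/2)·[11 + 2·(-1) + 2·(-21) + 2·(-97) + 2·(-277) + 2·(-609) + (-1141)] = -3140.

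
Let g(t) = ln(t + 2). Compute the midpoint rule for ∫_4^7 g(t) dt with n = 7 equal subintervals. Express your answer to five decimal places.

6.02489

Δt = (7 − 4)/7 = 3/7.
Midpoints: 59/14, 65/14, 71/14, 5.5, 83/14, 89/14, 95/14.
g(59/14) ≈ 1.82685, g(65/14) ≈ 1.89354, g(71/14) ≈ 1.95606, g(5.5) ≈ 2.01490, g(83/14) ≈ 2.07047, g(89/14) ≈ 2.12312, g(95/14) ≈ 2.17313.
Sum = Δt · [g(59/14) + g(65/14) + g(71/14) + ...].
Sum ≈ 6.02489.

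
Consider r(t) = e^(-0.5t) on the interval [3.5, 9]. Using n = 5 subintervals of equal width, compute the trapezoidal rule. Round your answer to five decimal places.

0.33349

Δt = (9 − 3.5)/5 = 1.1.
r(3.5) ≈ 0.17377, r(4.6) ≈ 0.10026, r(5.7) ≈ 0.05784, r(6.8) ≈ 0.03337, r(7.9) ≈ 0.01925, r(9) ≈ 0.01111.
T_5 = (Δt/2)·[r(t_0) + 2r(t_1) + ... + 2r(t_{4}) + r(t_5)].
Sum ≈ 0.33349.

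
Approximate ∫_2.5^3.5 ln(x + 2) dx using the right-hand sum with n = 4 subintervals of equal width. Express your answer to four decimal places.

1.6326

Δx = (3.5 − 2.5)/4 = 0.25.
Right endpoints: 2.75, 3, 3.25, 3.5.
f(2.75) ≈ 1.5581, f(3) ≈ 1.6094, f(3.25) ≈ 1.6582, f(3.5) ≈ 1.7047.
Sum = Δx · [f(2.75) + f(3) + f(3.25) + f(3.5)].
Sum ≈ 1.6326.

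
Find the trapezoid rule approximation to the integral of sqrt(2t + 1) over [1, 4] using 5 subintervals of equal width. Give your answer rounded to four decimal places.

Δt = (4 − 1)/5 = 0.6.
f(1) ≈ 1.7321, f(1.6) ≈ 2.0494, f(2.2) ≈ 2.3238, f(2.8) ≈ 2.5690, f(3.4) ≈ 2.7928, f(4) ≈ 3.0000.
T_5 = (Δt/2)·[f(t_0) + 2f(t_1) + ... + 2f(t_{4}) + f(t_5)].
Sum ≈ 7.2607.

7.2607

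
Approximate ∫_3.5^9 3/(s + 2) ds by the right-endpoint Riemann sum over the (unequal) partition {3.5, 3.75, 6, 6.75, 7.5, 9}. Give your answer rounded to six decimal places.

1.877261

Subinterval widths: 0.25, 2.25, 0.75, 0.75, 1.5.
Right endpoints: 3.75, 6, 6.75, 7.5, 9.
f(3.75) = 12/23, f(6) = 0.375, f(6.75) = 12/35, f(7.5) = 6/19, f(9) = 3/11.
Sum = Σ Δs_i · f(s_i).
Sum ≈ 1.877261.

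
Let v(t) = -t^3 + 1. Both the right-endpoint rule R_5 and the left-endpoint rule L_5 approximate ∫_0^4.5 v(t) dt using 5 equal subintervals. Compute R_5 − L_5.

R_5 = -143.1225.
L_5 = -61.11.
R_5 − L_5 = -82.0125.

-82.0125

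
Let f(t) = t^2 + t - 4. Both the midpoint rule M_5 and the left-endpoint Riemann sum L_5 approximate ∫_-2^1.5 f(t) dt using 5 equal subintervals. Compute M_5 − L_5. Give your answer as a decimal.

0.18375

M_5 = -11.22625.
L_5 = -11.41.
M_5 − L_5 = 0.18375.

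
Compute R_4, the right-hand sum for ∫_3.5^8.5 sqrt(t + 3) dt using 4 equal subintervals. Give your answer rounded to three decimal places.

15.471

Δt = (8.5 − 3.5)/4 = 1.25.
Right endpoints: 4.75, 6, 7.25, 8.5.
f(4.75) ≈ 2.784, f(6) ≈ 3.000, f(7.25) ≈ 3.202, f(8.5) ≈ 3.391.
Sum = Δt · [f(4.75) + f(6) + f(7.25) + f(8.5)].
Sum ≈ 15.471.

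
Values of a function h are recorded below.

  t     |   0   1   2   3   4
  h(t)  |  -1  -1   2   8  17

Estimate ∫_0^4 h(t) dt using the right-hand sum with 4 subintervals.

Δt = 1.
Sum = 1·[(-1) + 2 + 8 + 17] = 26.

26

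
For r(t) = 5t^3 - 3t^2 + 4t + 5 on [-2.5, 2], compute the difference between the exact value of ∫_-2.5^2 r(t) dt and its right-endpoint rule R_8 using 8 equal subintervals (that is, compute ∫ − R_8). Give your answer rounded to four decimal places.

-38.5818

Exact integral: ∫_-2.5^2 r(t) dt = -34.453125.
R_8 ≈ 4.128662.
Error ≈ -34.453125 − 4.128662 ≈ -38.5818.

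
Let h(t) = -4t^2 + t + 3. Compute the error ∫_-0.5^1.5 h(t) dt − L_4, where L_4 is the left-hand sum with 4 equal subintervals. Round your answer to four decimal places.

Exact integral: ∫_-0.5^1.5 h(t) dt ≈ 2.333333.
L_4 = 3.5.
Error ≈ 2.333333 − 3.5 ≈ -1.1667.

-1.1667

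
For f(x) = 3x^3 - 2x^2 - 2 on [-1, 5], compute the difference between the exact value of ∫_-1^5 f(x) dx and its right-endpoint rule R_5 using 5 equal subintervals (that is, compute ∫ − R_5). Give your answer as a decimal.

-221.04

Exact integral: ∫_-1^5 f(x) dx = 372.
R_5 = 593.04.
Error = 372 − 593.04 = -221.04.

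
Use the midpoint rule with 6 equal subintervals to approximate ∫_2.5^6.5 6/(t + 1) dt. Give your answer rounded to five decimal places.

4.56580

Δt = (6.5 − 2.5)/6 = 2/3.
Midpoints: 17/6, 3.5, 25/6, 29/6, 5.5, 37/6.
f(17/6) = 36/23, f(3.5) = 4/3, f(25/6) = 36/31, f(29/6) = 36/35, f(5.5) = 12/13, f(37/6) = 36/43.
Sum = Δt · [f(17/6) + f(3.5) + f(25/6) + ...].
Sum ≈ 4.56580.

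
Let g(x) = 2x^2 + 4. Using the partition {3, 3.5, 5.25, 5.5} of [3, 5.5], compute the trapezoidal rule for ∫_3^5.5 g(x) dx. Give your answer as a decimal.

Subinterval widths: 0.5, 1.75, 0.25.
g(3) = 22, g(3.5) = 28.5, g(5.25) = 59.125, g(5.5) = 64.5.
On each subinterval the trapezoid contributes (Δx_i/2)·[g(x_{i-1}) + g(x_i)].
Sum = 104.75.

104.75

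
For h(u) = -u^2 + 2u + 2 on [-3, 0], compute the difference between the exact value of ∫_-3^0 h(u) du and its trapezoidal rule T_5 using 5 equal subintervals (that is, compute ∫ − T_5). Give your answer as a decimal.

0.18

Exact integral: ∫_-3^0 h(u) du = -12.
T_5 = -12.18.
Error = -12 − (-12.18) = 0.18.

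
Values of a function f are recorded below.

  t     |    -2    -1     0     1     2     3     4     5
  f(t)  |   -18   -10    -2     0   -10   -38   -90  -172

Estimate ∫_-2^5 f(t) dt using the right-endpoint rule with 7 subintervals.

-322

Δt = 1.
Sum = 1·[(-10) + (-2) + 0 + (-10) + (-38) + (-90) + (-172)] = -322.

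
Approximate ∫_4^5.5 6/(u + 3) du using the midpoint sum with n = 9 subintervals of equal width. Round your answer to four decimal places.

1.1649

Δu = (5.5 − 4)/9 = 1/6.
Midpoints: 49/12, 4.25, 53/12, 55/12, 4.75, 59/12, 61/12, 5.25, 65/12.
f(49/12) = 72/85, f(4.25) = 24/29, f(53/12) = 72/89, f(55/12) = 72/91, f(4.75) = 24/31, f(59/12) = 72/95, f(61/12) = 72/97, f(5.25) = 8/11, f(65/12) = 72/101.
Sum = Δu · [f(49/12) + f(4.25) + f(53/12) + ...].
Sum ≈ 1.1649.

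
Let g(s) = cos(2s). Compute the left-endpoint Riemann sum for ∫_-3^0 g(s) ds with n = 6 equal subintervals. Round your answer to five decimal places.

Δs = (0 − (-3))/6 = 0.5.
Left endpoints: -3, -2.5, -2, -1.5, -1, -0.5.
g(-3) ≈ 0.96017, g(-2.5) ≈ 0.28366, g(-2) ≈ -0.65364, g(-1.5) ≈ -0.98999, g(-1) ≈ -0.41615, g(-0.5) ≈ 0.54030.
Sum = Δs · [g(-3) + g(-2.5) + g(-2) + ...].
Sum ≈ -0.13782.

-0.13782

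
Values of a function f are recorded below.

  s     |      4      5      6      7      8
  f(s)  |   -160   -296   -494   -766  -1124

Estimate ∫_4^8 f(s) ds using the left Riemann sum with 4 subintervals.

Δs = 1.
Sum = 1·[(-160) + (-296) + (-494) + (-766)] = -1716.

-1716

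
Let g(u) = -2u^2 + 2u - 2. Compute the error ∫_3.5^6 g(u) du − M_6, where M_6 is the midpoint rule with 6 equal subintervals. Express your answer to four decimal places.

Exact integral: ∫_3.5^6 g(u) du ≈ -96.666667.
M_6 ≈ -96.594329.
Error ≈ -96.666667 − (-96.594329) ≈ -0.0723.

-0.0723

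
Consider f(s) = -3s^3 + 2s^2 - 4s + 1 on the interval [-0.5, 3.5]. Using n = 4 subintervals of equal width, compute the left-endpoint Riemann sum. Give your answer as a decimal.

Δs = (3.5 − (-0.5))/4 = 1.
Left endpoints: -0.5, 0.5, 1.5, 2.5.
f(-0.5) = 3.875, f(0.5) = -0.875, f(1.5) = -10.625, f(2.5) = -43.375.
Sum = Δs · [f(-0.5) + f(0.5) + f(1.5) + f(2.5)].
Sum = -51.

-51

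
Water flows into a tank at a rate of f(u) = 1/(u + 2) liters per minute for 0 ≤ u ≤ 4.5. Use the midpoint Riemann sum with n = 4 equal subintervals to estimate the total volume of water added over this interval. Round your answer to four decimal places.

Δu = (4.5 − 0)/4 = 1.125.
Midpoints: 0.5625, 1.6875, 2.8125, 3.9375.
f(0.5625) = 16/41, f(1.6875) = 16/59, f(2.8125) = 16/77, f(3.9375) = 16/95.
Sum = Δu · [f(0.5625) + f(1.6875) + f(2.8125) + f(3.9375)].
Sum ≈ 1.1673.

1.1673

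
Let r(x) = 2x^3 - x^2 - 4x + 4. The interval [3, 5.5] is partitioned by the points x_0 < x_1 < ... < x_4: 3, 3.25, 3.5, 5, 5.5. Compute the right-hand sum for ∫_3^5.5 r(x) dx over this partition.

483.8984375

Subinterval widths: 0.25, 0.25, 1.5, 0.5.
Right endpoints: 3.25, 3.5, 5, 5.5.
r(3.25) = 49.09375, r(3.5) = 63.5, r(5) = 209, r(5.5) = 284.5.
Sum = Σ Δx_i · r(x_i).
Sum = 483.8984375.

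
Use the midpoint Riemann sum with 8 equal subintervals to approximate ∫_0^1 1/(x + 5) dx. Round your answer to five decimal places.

0.18231

Δx = (1 − 0)/8 = 0.125.
Midpoints: 0.0625, 0.1875, 0.3125, 0.4375, 0.5625, 0.6875, 0.8125, 0.9375.
f(0.0625) = 16/81, f(0.1875) = 16/83, f(0.3125) = 16/85, f(0.4375) = 16/87, f(0.5625) = 16/89, f(0.6875) = 16/91, f(0.8125) = 16/93, f(0.9375) = 16/95.
Sum = Δx · [f(0.0625) + f(0.1875) + f(0.3125) + ...].
Sum ≈ 0.18231.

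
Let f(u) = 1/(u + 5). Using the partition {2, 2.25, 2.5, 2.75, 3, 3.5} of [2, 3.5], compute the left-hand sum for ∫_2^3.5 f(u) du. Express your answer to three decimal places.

Subinterval widths: 0.25, 0.25, 0.25, 0.25, 0.5.
Left endpoints: 2, 2.25, 2.5, 2.75, 3.
f(2) = 1/7, f(2.25) = 4/29, f(2.5) = 2/15, f(2.75) = 4/31, f(3) = 0.125.
Sum = Σ Δu_i · f(u_i).
Sum ≈ 0.198.

0.198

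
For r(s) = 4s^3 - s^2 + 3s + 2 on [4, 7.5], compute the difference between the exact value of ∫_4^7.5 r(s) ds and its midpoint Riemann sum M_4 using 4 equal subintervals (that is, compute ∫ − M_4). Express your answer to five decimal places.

Exact integral: ∫_4^7.5 r(s) ds ≈ 2856.1458333.
M_4 = 2840.9609375.
Error ≈ 2856.1458333 − 2840.9609375 ≈ 15.18490.

15.18490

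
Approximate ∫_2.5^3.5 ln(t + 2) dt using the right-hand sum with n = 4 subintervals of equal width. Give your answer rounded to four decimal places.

1.6326

Δt = (3.5 − 2.5)/4 = 0.25.
Right endpoints: 2.75, 3, 3.25, 3.5.
f(2.75) ≈ 1.5581, f(3) ≈ 1.6094, f(3.25) ≈ 1.6582, f(3.5) ≈ 1.7047.
Sum = Δt · [f(2.75) + f(3) + f(3.25) + f(3.5)].
Sum ≈ 1.6326.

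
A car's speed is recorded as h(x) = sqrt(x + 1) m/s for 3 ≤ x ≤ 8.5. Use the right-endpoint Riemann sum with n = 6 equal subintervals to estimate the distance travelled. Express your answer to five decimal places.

14.67719

Δx = (8.5 − 3)/6 = 11/12.
Right endpoints: 47/12, 29/6, 5.75, 20/3, 91/12, 8.5.
h(47/12) ≈ 2.21736, h(29/6) ≈ 2.41523, h(5.75) ≈ 2.59808, h(20/3) ≈ 2.76887, h(91/12) ≈ 2.92973, h(8.5) ≈ 3.08221.
Sum = Δx · [h(47/12) + h(29/6) + h(5.75) + ...].
Sum ≈ 14.67719.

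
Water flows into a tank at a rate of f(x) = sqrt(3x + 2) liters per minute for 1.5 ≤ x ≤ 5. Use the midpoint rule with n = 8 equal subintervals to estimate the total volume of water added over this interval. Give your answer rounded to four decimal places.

Δx = (5 − 1.5)/8 = 0.4375.
Midpoints: 1.71875, 2.15625, 2.59375, 3.03125, 3.46875, 3.90625, 4.34375, 4.78125.
f(1.71875) ≈ 2.6751, f(2.15625) ≈ 2.9101, f(2.59375) ≈ 3.1275, f(3.03125) ≈ 3.3307, f(3.46875) ≈ 3.5223, f(3.90625) ≈ 3.7039, f(4.34375) ≈ 3.8770, f(4.78125) ≈ 4.0427.
Sum = Δx · [f(1.71875) + f(2.15625) + f(2.59375) + ...].
Sum ≈ 11.8953.

11.8953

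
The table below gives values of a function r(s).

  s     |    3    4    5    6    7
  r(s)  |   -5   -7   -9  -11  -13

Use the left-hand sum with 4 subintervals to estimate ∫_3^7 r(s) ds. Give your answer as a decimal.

Δs = 1.
Sum = 1·[(-5) + (-7) + (-9) + (-11)] = -32.

-32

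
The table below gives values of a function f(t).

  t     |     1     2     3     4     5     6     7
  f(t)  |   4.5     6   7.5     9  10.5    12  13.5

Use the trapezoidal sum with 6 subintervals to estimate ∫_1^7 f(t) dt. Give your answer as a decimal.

54

Δt = 1.
T_6 = (1/2)·[4.5 + 2·6 + 2·7.5 + 2·9 + 2·10.5 + 2·12 + 13.5] = 54.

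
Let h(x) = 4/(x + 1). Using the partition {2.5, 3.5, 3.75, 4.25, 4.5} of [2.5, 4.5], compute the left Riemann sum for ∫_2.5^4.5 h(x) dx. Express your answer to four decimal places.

Subinterval widths: 1, 0.25, 0.5, 0.25.
Left endpoints: 2.5, 3.5, 3.75, 4.25.
h(2.5) = 8/7, h(3.5) = 8/9, h(3.75) = 16/19, h(4.25) = 16/21.
Sum = Σ Δx_i · h(x_i).
Sum ≈ 1.9766.

1.9766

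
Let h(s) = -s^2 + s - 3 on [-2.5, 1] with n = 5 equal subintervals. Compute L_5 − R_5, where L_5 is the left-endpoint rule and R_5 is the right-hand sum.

-6.125

L_5 = -22.015.
R_5 = -15.89.
L_5 − R_5 = -6.125.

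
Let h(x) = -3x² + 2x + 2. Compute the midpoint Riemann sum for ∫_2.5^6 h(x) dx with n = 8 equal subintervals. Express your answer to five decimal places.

Δx = (6 − 2.5)/8 = 0.4375.
Midpoints: 2.71875, 3.15625, 3.59375, 4.03125, 4.46875, 4.90625, 5.34375, 5.78125.
h(2.71875) = -15091/1024, h(3.15625) = -22091/1024, h(3.59375) = -30267/1024, h(4.03125) = -39619/1024, h(4.46875) = -50147/1024, h(4.90625) = -61851/1024, h(5.34375) = -74731/1024, h(5.78125) = -88787/1024.
Sum = Δx · [h(2.71875) + h(3.15625) + h(3.59375) + ...].
Sum ≈ -163.45752.

-163.45752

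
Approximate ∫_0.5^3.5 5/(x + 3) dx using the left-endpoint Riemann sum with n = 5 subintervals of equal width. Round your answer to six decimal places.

3.301660

Δx = (3.5 − 0.5)/5 = 0.6.
Left endpoints: 0.5, 1.1, 1.7, 2.3, 2.9.
f(0.5) = 10/7, f(1.1) = 50/41, f(1.7) = 50/47, f(2.3) = 50/53, f(2.9) = 50/59.
Sum = Δx · [f(0.5) + f(1.1) + f(1.7) + f(2.3) + f(2.9)].
Sum ≈ 3.301660.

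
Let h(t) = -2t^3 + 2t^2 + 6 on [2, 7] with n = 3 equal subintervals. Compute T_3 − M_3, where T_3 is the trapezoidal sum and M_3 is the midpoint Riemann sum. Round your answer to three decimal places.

-86.806

T_3 ≈ -997.03704.
M_3 ≈ -910.23148.
T_3 − M_3 ≈ -86.806.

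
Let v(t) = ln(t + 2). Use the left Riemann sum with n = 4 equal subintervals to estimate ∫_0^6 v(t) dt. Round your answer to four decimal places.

8.1407

Δt = (6 − 0)/4 = 1.5.
Left endpoints: 0, 1.5, 3, 4.5.
v(0) ≈ 0.6931, v(1.5) ≈ 1.2528, v(3) ≈ 1.6094, v(4.5) ≈ 1.8718.
Sum = Δt · [v(0) + v(1.5) + v(3) + v(4.5)].
Sum ≈ 8.1407.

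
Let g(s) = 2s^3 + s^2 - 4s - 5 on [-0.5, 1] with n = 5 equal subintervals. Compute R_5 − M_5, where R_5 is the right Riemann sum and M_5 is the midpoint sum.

R_5 = -8.55.
M_5 = -8.184375.
R_5 − M_5 = -0.365625.

-0.365625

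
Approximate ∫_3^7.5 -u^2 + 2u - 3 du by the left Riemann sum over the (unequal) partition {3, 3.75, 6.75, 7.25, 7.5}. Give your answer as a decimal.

-60.984375

Subinterval widths: 0.75, 3, 0.5, 0.25.
Left endpoints: 3, 3.75, 6.75, 7.25.
f(3) = -6, f(3.75) = -9.5625, f(6.75) = -35.0625, f(7.25) = -41.0625.
Sum = Σ Δu_i · f(u_i).
Sum = -60.984375.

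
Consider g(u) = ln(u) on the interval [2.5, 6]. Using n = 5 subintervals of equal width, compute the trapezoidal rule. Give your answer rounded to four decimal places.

Δu = (6 − 2.5)/5 = 0.7.
g(2.5) ≈ 0.9163, g(3.2) ≈ 1.1632, g(3.9) ≈ 1.3610, g(4.6) ≈ 1.5261, g(5.3) ≈ 1.6677, g(6) ≈ 1.7918.
T_5 = (Δu/2)·[g(u_0) + 2g(u_1) + ... + 2g(u_{4}) + g(u_5)].
Sum ≈ 4.9503.

4.9503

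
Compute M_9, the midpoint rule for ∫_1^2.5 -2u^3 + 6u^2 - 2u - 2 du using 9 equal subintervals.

Δu = (2.5 − 1)/9 = 1/6.
Midpoints: 13/12, 1.25, 17/12, 19/12, 1.75, 23/12, 25/12, 2.25, 29/12.
f(13/12) = 287/864, f(1.25) = 0.96875, f(17/12) = 1315/864, f(19/12) = 1673/864, f(1.75) = 2.15625, f(23/12) = 1837/864, f(25/12) = 1547/864, f(2.25) = 1.09375, f(29/12) = -17/864.
Sum = Δu · [f(13/12) + f(1.25) + f(17/12) + ...].
Sum = 1.984375.

1.984375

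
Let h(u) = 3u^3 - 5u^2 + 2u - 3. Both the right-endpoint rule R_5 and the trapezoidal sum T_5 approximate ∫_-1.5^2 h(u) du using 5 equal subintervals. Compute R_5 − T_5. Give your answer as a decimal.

R_5 = -8.96.
T_5 = -20.29125.
R_5 − T_5 = 11.33125.

11.33125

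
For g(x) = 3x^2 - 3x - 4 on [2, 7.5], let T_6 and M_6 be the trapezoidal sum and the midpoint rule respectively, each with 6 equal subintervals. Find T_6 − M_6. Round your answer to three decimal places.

3.466

T_6 ≈ 315.81076.
M_6 ≈ 312.34462.
T_6 − M_6 ≈ 3.466.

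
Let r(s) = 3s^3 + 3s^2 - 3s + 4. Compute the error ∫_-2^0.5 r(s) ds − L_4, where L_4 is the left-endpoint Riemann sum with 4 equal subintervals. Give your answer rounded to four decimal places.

Exact integral: ∫_-2^0.5 r(s) ds = 11.796875.
L_4 ≈ 9.428711.
Error ≈ 11.796875 − 9.428711 ≈ 2.3682.

2.3682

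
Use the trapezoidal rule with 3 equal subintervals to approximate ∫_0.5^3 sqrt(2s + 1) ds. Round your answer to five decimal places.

Δs = (3 − 0.5)/3 = 5/6.
f(0.5) ≈ 1.41421, f(4/3) ≈ 1.91485, f(13/6) ≈ 2.30940, f(3) ≈ 2.64575.
T_3 = (Δs/2)·[f(s_0) + 2f(s_1) + 2f(s_2) + f(s_3)].
Sum ≈ 5.21186.

5.21186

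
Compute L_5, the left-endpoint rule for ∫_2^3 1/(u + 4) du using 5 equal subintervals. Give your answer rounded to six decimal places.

0.156556

Δu = (3 − 2)/5 = 0.2.
Left endpoints: 2, 2.2, 2.4, 2.6, 2.8.
f(2) = 1/6, f(2.2) = 5/31, f(2.4) = 0.15625, f(2.6) = 5/33, f(2.8) = 5/34.
Sum = Δu · [f(2) + f(2.2) + f(2.4) + f(2.6) + f(2.8)].
Sum ≈ 0.156556.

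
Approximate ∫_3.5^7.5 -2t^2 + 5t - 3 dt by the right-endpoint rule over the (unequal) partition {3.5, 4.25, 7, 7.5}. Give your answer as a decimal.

Subinterval widths: 0.75, 2.75, 0.5.
Right endpoints: 4.25, 7, 7.5.
f(4.25) = -17.875, f(7) = -66, f(7.5) = -78.
Sum = Σ Δt_i · f(t_i).
Sum = -233.90625.

-233.90625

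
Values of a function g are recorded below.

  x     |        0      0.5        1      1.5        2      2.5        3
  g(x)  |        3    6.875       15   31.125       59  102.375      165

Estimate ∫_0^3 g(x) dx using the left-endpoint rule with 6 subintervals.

Δx = 0.5.
Sum = 0.5·[3 + 6.875 + 15 + 31.125 + 59 + 102.375] = 108.6875.

108.6875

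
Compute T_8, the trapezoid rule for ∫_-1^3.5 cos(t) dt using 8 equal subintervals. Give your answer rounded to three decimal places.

0.478

Δt = (3.5 − (-1))/8 = 0.5625.
f(-1) ≈ 0.540, f(-0.4375) ≈ 0.906, f(0.125) ≈ 0.992, f(0.6875) ≈ 0.773, f(1.25) ≈ 0.315, f(1.8125) ≈ -0.239, f(2.375) ≈ -0.720, f(2.9375) ≈ -0.979, f(3.5) ≈ -0.936.
T_8 = (Δt/2)·[f(t_0) + 2f(t_1) + ... + 2f(t_{7}) + f(t_8)].
Sum ≈ 0.478.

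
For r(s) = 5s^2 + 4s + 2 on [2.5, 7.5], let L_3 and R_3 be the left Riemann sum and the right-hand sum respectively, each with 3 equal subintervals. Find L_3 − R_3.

L_3 ≈ 573.657407.
R_3 ≈ 1023.657407.
L_3 − R_3 = -450.

-450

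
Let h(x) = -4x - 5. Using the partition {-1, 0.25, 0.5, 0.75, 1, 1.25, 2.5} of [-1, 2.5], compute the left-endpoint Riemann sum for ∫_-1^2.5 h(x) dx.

Subinterval widths: 1.25, 0.25, 0.25, 0.25, 0.25, 1.25.
Left endpoints: -1, 0.25, 0.5, 0.75, 1, 1.25.
h(-1) = -1, h(0.25) = -6, h(0.5) = -7, h(0.75) = -8, h(1) = -9, h(1.25) = -10.
Sum = Σ Δx_i · h(x_i).
Sum = -21.25.

-21.25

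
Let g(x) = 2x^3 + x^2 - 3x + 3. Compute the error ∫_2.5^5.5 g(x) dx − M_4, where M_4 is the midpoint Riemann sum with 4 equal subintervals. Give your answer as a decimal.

Exact integral: ∫_2.5^5.5 g(x) dx = 461.25.
M_4 = 457.734375.
Error = 461.25 − 457.734375 = 3.515625.

3.515625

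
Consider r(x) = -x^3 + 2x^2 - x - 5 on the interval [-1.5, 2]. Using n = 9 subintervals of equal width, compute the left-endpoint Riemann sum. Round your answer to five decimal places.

Δx = (2 − (-1.5))/9 = 7/18.
Left endpoints: -1.5, -10/9, -13/18, -1/3, 1/18, 4/9, 5/6, 11/9, 29/18.
r(-1.5) = 4.375, r(-10/9) = -35/729, r(-13/18) = -16667/5832, r(-1/3) = -119/27, r(1/18) = -29449/5832, r(4/9) = -3745/729, r(5/6) = -1085/216, r(11/9) = -3689/729, r(29/18) = -32669/5832.
Sum = Δx · [r(-1.5) + r(-10/9) + r(-13/18) + ...].
Sum ≈ -11.20396.

-11.20396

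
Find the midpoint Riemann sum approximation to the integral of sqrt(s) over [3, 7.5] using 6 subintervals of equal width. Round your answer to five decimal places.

Δs = (7.5 − 3)/6 = 0.75.
Midpoints: 3.375, 4.125, 4.875, 5.625, 6.375, 7.125.
f(3.375) ≈ 1.83712, f(4.125) ≈ 2.03101, f(4.875) ≈ 2.20794, f(5.625) ≈ 2.37171, f(6.375) ≈ 2.52488, f(7.125) ≈ 2.66927.
Sum = Δs · [f(3.375) + f(4.125) + f(4.875) + ...].
Sum ≈ 10.23144.

10.23144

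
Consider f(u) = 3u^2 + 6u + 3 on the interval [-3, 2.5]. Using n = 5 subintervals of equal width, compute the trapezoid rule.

Δu = (2.5 − (-3))/5 = 1.1.
f(-3) = 12, f(-1.9) = 2.43, f(-0.8) = 0.12, f(0.3) = 5.07, f(1.4) = 17.28, f(2.5) = 36.75.
T_5 = (Δu/2)·[f(u_0) + 2f(u_1) + ... + 2f(u_{4}) + f(u_5)].
Sum = 54.2025.

54.2025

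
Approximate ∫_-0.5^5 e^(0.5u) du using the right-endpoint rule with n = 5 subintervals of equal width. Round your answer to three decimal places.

Δu = (5 − (-0.5))/5 = 1.1.
Right endpoints: 0.6, 1.7, 2.8, 3.9, 5.
f(0.6) ≈ 1.350, f(1.7) ≈ 2.340, f(2.8) ≈ 4.055, f(3.9) ≈ 7.029, f(5) ≈ 12.182.
Sum = Δu · [f(0.6) + f(1.7) + f(2.8) + f(3.9) + f(5)].
Sum ≈ 29.651.

29.651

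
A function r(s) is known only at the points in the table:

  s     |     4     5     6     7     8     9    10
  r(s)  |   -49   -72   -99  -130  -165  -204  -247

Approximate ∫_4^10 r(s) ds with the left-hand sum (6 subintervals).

Δs = 1.
Sum = 1·[(-49) + (-72) + (-99) + (-130) + (-165) + (-204)] = -719.

-719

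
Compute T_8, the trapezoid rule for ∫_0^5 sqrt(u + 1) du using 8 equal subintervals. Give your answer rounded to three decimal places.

Δu = (5 − 0)/8 = 0.625.
f(0) ≈ 1.000, f(0.625) ≈ 1.275, f(1.25) ≈ 1.500, f(1.875) ≈ 1.696, f(2.5) ≈ 1.871, f(3.125) ≈ 2.031, f(3.75) ≈ 2.179, f(4.375) ≈ 2.318, f(5) ≈ 2.449.
T_8 = (Δu/2)·[f(u_0) + 2f(u_1) + ... + 2f(u_{7}) + f(u_8)].
Sum ≈ 9.122.

9.122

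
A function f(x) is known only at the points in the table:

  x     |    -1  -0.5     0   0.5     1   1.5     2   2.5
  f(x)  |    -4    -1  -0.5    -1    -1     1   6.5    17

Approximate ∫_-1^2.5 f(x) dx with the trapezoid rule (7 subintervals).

5.25

Δx = 0.5.
T_7 = (0.5/2)·[(-4) + 2·(-1) + 2·(-0.5) + 2·(-1) + 2·(-1) + 2·1 + 2·6.5 + 17] = 5.25.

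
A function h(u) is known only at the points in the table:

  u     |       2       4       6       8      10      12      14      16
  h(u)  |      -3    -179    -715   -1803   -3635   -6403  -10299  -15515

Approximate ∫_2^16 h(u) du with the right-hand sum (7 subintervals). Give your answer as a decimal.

-77098

Δu = 2.
Sum = 2·[(-179) + (-715) + (-1803) + (-3635) + (-6403) + (-10299) + (-15515)] = -77098.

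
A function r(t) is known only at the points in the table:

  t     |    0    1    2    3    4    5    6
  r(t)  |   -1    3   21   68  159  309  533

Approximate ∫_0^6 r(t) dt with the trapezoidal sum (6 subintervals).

826

Δt = 1.
T_6 = (1/2)·[(-1) + 2·3 + 2·21 + 2·68 + 2·159 + 2·309 + 533] = 826.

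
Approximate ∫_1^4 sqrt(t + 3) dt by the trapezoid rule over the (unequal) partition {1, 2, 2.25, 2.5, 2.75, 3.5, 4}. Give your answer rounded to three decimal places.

7.011

Subinterval widths: 1, 0.25, 0.25, 0.25, 0.75, 0.5.
f(1) ≈ 2.000, f(2) ≈ 2.236, f(2.25) ≈ 2.291, f(2.5) ≈ 2.345, f(2.75) ≈ 2.398, f(3.5) ≈ 2.550, f(4) ≈ 2.646.
On each subinterval the trapezoid contributes (Δt_i/2)·[f(t_{i-1}) + f(t_i)].
Sum ≈ 7.011.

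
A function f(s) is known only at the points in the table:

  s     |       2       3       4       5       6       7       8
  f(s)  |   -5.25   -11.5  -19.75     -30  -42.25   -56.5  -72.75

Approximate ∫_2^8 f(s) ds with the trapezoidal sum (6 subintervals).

Δs = 1.
T_6 = (1/2)·[(-5.25) + 2·(-11.5) + 2·(-19.75) + 2·(-30) + 2·(-42.25) + 2·(-56.5) + (-72.75)] = -199.

-199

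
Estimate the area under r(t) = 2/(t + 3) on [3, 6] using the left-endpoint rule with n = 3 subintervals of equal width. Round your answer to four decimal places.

Δt = (6 − 3)/3 = 1.
Left endpoints: 3, 4, 5.
r(3) = 1/3, r(4) = 2/7, r(5) = 0.25.
Sum = Δt · [r(3) + r(4) + r(5)].
Sum ≈ 0.8690.

0.8690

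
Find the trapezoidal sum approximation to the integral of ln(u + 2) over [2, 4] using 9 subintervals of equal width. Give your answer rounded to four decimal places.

Δu = (4 − 2)/9 = 2/9.
f(2) ≈ 1.3863, f(20/9) ≈ 1.4404, f(22/9) ≈ 1.4917, f(8/3) ≈ 1.5404, f(26/9) ≈ 1.5870, f(28/9) ≈ 1.6314, f(10/3) ≈ 1.6740, f(32/9) ≈ 1.7148, f(34/9) ≈ 1.7540, f(4) ≈ 1.7918.
T_9 = (Δu/2)·[f(u_0) + 2f(u_1) + ... + 2f(u_{8}) + f(u_9)].
Sum ≈ 3.2050.

3.2050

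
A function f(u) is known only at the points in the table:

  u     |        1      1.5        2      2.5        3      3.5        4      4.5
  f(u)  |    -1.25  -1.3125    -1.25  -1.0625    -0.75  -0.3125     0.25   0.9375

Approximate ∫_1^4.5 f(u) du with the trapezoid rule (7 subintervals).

Δu = 0.5.
T_7 = (0.5/2)·[(-1.25) + 2·(-1.3125) + 2·(-1.25) + 2·(-1.0625) + 2·(-0.75) + 2·(-0.3125) + 2·0.25 + 0.9375] = -2.296875.

-2.296875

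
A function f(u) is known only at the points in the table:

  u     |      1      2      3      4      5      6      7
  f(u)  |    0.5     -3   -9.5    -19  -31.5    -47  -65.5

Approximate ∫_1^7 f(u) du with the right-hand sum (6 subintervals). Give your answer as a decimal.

-175.5

Δu = 1.
Sum = 1·[(-3) + (-9.5) + (-19) + (-31.5) + (-47) + (-65.5)] = -175.5.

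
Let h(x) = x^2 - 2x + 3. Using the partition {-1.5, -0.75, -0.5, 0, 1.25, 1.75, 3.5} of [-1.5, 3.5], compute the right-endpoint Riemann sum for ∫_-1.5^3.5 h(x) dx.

24.65625

Subinterval widths: 0.75, 0.25, 0.5, 1.25, 0.5, 1.75.
Right endpoints: -0.75, -0.5, 0, 1.25, 1.75, 3.5.
h(-0.75) = 5.0625, h(-0.5) = 4.25, h(0) = 3, h(1.25) = 2.0625, h(1.75) = 2.5625, h(3.5) = 8.25.
Sum = Σ Δx_i · h(x_i).
Sum = 24.65625.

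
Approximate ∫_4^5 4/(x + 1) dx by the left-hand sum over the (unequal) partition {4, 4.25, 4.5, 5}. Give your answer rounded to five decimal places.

Subinterval widths: 0.25, 0.25, 0.5.
Left endpoints: 4, 4.25, 4.5.
f(4) = 0.8, f(4.25) = 16/21, f(4.5) = 8/11.
Sum = Σ Δx_i · f(x_i).
Sum ≈ 0.75411.

0.75411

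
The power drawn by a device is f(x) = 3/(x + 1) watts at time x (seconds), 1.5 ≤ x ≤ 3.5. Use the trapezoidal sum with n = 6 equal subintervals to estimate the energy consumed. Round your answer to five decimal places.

1.76643

Δx = (3.5 − 1.5)/6 = 1/3.
f(1.5) = 1.2, f(11/6) = 18/17, f(13/6) = 18/19, f(2.5) = 6/7, f(17/6) = 18/23, f(19/6) = 0.72, f(3.5) = 2/3.
T_6 = (Δx/2)·[f(x_0) + 2f(x_1) + ... + 2f(x_{5}) + f(x_6)].
Sum ≈ 1.76643.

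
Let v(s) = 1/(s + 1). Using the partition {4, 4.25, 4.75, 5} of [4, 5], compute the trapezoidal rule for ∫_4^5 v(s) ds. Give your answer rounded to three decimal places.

0.182

Subinterval widths: 0.25, 0.5, 0.25.
v(4) = 0.2, v(4.25) = 4/21, v(4.75) = 4/23, v(5) = 1/6.
On each subinterval the trapezoid contributes (Δs_i/2)·[v(s_{i-1}) + v(s_i)].
Sum ≈ 0.182.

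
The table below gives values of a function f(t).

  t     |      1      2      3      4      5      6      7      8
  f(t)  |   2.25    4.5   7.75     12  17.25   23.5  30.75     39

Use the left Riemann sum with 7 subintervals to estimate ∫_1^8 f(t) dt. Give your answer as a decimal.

Δt = 1.
Sum = 1·[2.25 + 4.5 + 7.75 + 12 + 17.25 + 23.5 + 30.75] = 98.

98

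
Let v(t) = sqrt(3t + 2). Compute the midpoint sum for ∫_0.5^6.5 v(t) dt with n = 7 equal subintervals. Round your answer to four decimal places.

Δt = (6.5 − 0.5)/7 = 6/7.
Midpoints: 13/14, 25/14, 37/14, 3.5, 61/14, 73/14, 85/14.
v(13/14) ≈ 2.1876, v(25/14) ≈ 2.7124, v(37/14) ≈ 3.1510, v(3.5) ≈ 3.5355, v(61/14) ≈ 3.8822, v(73/14) ≈ 4.2003, v(85/14) ≈ 4.4960.
Sum = Δt · [v(13/14) + v(25/14) + v(37/14) + ...].
Sum ≈ 20.7129.

20.7129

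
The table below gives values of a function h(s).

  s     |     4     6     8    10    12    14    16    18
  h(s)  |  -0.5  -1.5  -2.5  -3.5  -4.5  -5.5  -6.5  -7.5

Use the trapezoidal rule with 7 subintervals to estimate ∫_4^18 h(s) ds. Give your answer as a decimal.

Δs = 2.
T_7 = (2/2)·[(-0.5) + 2·(-1.5) + 2·(-2.5) + 2·(-3.5) + 2·(-4.5) + 2·(-5.5) + 2·(-6.5) + (-7.5)] = -56.

-56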